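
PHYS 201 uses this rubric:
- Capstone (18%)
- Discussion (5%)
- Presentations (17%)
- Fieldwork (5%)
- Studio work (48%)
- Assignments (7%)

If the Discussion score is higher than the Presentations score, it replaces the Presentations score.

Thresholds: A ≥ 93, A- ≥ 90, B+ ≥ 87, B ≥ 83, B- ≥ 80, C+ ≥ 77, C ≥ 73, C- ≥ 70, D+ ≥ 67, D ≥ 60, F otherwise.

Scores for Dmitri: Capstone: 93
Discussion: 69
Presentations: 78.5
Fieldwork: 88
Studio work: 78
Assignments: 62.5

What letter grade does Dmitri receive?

C+

Discussion (69) ≤ Presentations (78.5), so Presentations stays at 78.5.
Weighted total:
  Capstone 93 × 0.18 = 16.74
  Discussion 69 × 0.05 = 3.45
  Presentations 78.5 × 0.17 = 13.345
  Fieldwork 88 × 0.05 = 4.4
  Studio work 78 × 0.48 = 37.44
  Assignments 62.5 × 0.07 = 4.375
Sum = 79.75
79.75 is ≥ 77 and < 80 → C+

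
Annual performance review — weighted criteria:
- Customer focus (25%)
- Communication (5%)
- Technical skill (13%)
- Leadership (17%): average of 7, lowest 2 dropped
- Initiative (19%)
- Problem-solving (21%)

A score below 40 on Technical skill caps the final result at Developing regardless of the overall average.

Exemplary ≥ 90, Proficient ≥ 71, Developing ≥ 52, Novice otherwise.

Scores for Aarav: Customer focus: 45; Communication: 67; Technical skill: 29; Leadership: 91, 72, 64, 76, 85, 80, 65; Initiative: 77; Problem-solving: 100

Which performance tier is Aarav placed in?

Leadership: drop 64, 65 → average of remaining 5 = 404/5 = 80.8
Technical skill score 29 < 40: minimum not met.
Weighted total:
  Customer focus 45 × 0.25 = 11.25
  Communication 67 × 0.05 = 3.35
  Technical skill 29 × 0.13 = 3.77
  Leadership 80.8 × 0.17 = 13.736
  Initiative 77 × 0.19 = 14.63
  Problem-solving 100 × 0.21 = 21
Sum = 67.736
67.736 would be Developing; cap at Developing applies → Developing.

Developing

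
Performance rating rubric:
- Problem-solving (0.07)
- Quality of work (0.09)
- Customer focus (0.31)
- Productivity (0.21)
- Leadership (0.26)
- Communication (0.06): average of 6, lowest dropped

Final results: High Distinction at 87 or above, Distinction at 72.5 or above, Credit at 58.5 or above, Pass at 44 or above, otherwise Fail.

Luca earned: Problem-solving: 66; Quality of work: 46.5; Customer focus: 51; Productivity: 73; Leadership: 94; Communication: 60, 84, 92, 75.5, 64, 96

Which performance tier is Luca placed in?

Credit

Communication: drop 60 → average of remaining 5 = 411.5/5 = 82.3
Weighted total:
  Problem-solving 66 × 0.07 = 4.62
  Quality of work 46.5 × 0.09 = 4.185
  Customer focus 51 × 0.31 = 15.81
  Productivity 73 × 0.21 = 15.33
  Leadership 94 × 0.26 = 24.44
  Communication 82.3 × 0.06 = 4.938
Sum = 69.323
69.323 is ≥ 58.5 and < 72.5 → Credit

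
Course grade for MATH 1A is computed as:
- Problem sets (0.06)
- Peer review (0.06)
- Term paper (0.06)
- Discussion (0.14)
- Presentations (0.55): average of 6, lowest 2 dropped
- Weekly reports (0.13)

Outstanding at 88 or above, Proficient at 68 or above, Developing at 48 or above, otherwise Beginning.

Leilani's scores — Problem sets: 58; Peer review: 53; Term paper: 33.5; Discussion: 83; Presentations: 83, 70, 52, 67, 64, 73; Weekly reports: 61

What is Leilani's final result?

Proficient

Presentations: drop 52, 64 → average of remaining 4 = 293/4 = 73.25
Weighted total:
  Problem sets 58 × 0.06 = 3.48
  Peer review 53 × 0.06 = 3.18
  Term paper 33.5 × 0.06 = 2.01
  Discussion 83 × 0.14 = 11.62
  Presentations 73.25 × 0.55 = 40.2875
  Weekly reports 61 × 0.13 = 7.93
Sum = 68.5075
68.5075 is ≥ 68 and < 88 → Proficient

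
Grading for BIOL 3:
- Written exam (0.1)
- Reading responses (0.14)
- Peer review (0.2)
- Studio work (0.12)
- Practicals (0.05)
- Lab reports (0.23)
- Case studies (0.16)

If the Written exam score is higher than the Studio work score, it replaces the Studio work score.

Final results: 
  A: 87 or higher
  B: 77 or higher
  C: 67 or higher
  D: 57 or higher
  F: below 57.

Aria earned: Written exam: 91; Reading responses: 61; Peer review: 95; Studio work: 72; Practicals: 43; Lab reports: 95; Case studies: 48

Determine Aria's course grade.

Written exam (91) > Studio work (72), so Studio work counts as 91.
Weighted total:
  Written exam 91 × 0.1 = 9.1
  Reading responses 61 × 0.14 = 8.54
  Peer review 95 × 0.2 = 19
  Studio work 91 × 0.12 = 10.92
  Practicals 43 × 0.05 = 2.15
  Lab reports 95 × 0.23 = 21.85
  Case studies 48 × 0.16 = 7.68
Sum = 79.24
79.24 is ≥ 77 and < 87 → B

B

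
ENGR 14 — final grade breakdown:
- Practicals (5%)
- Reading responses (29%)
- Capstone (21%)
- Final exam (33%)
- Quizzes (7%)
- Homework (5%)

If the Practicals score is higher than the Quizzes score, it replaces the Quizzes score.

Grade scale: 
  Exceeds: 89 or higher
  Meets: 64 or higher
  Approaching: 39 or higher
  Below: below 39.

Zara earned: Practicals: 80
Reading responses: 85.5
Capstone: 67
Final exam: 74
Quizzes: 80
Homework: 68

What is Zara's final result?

Meets

Practicals (80) ≤ Quizzes (80), so Quizzes stays at 80.
Weighted total:
  Practicals 80 × 0.05 = 4
  Reading responses 85.5 × 0.29 = 24.795
  Capstone 67 × 0.21 = 14.07
  Final exam 74 × 0.33 = 24.42
  Quizzes 80 × 0.07 = 5.6
  Homework 68 × 0.05 = 3.4
Sum = 76.285
76.285 is ≥ 64 and < 89 → Meets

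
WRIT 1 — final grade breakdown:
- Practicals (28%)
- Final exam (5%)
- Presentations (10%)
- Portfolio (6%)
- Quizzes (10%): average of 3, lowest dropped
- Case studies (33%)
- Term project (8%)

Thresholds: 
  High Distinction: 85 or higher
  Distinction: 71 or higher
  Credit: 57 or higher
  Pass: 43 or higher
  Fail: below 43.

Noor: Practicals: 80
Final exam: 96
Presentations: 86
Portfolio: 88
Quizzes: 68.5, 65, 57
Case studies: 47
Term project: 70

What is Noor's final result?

Credit

Quizzes: drop 57 → average of remaining 2 = 133.5/2 = 66.75
Weighted total:
  Practicals 80 × 0.28 = 22.4
  Final exam 96 × 0.05 = 4.8
  Presentations 86 × 0.1 = 8.6
  Portfolio 88 × 0.06 = 5.28
  Quizzes 66.75 × 0.1 = 6.675
  Case studies 47 × 0.33 = 15.51
  Term project 70 × 0.08 = 5.6
Sum = 68.865
68.865 is ≥ 57 and < 71 → Credit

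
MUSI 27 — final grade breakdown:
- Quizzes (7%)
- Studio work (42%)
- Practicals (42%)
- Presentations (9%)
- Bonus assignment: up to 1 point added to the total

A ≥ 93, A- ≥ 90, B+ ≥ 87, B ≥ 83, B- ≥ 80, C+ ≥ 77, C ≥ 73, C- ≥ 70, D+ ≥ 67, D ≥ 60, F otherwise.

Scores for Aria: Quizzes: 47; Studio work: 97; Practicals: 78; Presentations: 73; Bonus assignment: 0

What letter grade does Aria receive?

B

Weighted total:
  Quizzes 47 × 0.07 = 3.29
  Studio work 97 × 0.42 = 40.74
  Practicals 78 × 0.42 = 32.76
  Presentations 73 × 0.09 = 6.57
Sum = 83.36
Bonus assignment: 83.36 + 0 = 83.36
83.36 is ≥ 83 and < 87 → B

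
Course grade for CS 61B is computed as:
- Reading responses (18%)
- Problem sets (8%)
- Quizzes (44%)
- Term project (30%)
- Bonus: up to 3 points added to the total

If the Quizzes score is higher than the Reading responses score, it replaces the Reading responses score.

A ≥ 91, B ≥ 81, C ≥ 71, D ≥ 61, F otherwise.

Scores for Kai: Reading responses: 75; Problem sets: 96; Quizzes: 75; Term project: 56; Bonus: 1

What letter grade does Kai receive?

C

Quizzes (75) ≤ Reading responses (75), so Reading responses stays at 75.
Weighted total:
  Reading responses 75 × 0.18 = 13.5
  Problem sets 96 × 0.08 = 7.68
  Quizzes 75 × 0.44 = 33
  Term project 56 × 0.3 = 16.8
Sum = 70.98
Bonus: 70.98 + 1 = 71.98
71.98 is ≥ 71 and < 81 → C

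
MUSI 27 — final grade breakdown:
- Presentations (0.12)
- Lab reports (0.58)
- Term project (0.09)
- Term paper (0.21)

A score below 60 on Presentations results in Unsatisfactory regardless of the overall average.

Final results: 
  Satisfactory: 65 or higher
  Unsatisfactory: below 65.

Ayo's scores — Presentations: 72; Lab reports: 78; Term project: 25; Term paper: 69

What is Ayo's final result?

Satisfactory

Presentations score 72 ≥ 60: minimum met.
Weighted total:
  Presentations 72 × 0.12 = 8.64
  Lab reports 78 × 0.58 = 45.24
  Term project 25 × 0.09 = 2.25
  Term paper 69 × 0.21 = 14.49
Sum = 70.62
70.62 ≥ 65 → Satisfactory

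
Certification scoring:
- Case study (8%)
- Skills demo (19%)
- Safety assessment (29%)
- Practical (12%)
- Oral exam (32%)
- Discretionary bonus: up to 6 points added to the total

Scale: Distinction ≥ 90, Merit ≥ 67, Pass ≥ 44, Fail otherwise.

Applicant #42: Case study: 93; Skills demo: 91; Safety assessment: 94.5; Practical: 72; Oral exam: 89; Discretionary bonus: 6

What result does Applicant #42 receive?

Weighted total:
  Case study 93 × 0.08 = 7.44
  Skills demo 91 × 0.19 = 17.29
  Safety assessment 94.5 × 0.29 = 27.405
  Practical 72 × 0.12 = 8.64
  Oral exam 89 × 0.32 = 28.48
Sum = 89.255
Discretionary bonus: 89.255 + 6 = 95.255
95.255 ≥ 90 → Distinction

Distinction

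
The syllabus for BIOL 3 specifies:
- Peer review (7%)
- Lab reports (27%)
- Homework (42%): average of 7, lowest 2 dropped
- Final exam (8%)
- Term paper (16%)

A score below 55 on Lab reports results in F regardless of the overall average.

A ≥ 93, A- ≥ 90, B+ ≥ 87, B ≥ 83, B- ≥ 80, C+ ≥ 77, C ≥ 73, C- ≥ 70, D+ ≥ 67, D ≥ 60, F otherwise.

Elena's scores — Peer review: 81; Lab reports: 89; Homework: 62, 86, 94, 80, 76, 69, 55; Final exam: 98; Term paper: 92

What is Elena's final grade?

B

Homework: drop 55, 62 → average of remaining 5 = 405/5 = 81
Lab reports score 89 ≥ 55: minimum met.
Weighted total:
  Peer review 81 × 0.07 = 5.67
  Lab reports 89 × 0.27 = 24.03
  Homework 81 × 0.42 = 34.02
  Final exam 98 × 0.08 = 7.84
  Term paper 92 × 0.16 = 14.72
Sum = 86.28
86.28 is ≥ 83 and < 87 → B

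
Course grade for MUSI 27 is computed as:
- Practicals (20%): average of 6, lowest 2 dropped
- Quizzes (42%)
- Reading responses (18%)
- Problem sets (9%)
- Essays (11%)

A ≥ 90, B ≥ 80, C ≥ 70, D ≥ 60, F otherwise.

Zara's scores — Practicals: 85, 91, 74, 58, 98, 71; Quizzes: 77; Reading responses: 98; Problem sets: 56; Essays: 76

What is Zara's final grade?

B

Practicals: drop 58, 71 → average of remaining 4 = 348/4 = 87
Weighted total:
  Practicals 87 × 0.2 = 17.4
  Quizzes 77 × 0.42 = 32.34
  Reading responses 98 × 0.18 = 17.64
  Problem sets 56 × 0.09 = 5.04
  Essays 76 × 0.11 = 8.36
Sum = 80.78
80.78 is ≥ 80 and < 90 → B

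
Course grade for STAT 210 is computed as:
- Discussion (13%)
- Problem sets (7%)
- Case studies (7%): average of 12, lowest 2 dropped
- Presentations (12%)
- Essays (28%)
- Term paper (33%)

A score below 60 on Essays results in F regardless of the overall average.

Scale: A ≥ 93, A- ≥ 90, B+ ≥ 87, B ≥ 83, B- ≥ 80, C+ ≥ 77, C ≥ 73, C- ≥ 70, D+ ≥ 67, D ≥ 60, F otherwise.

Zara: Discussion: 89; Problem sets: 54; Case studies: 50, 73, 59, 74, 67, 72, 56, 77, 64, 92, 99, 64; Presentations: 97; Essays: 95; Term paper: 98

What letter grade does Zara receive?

A-

Case studies: drop 50, 56 → average of remaining 10 = 741/10 = 74.1
Essays score 95 ≥ 60: minimum met.
Weighted total:
  Discussion 89 × 0.13 = 11.57
  Problem sets 54 × 0.07 = 3.78
  Case studies 74.1 × 0.07 = 5.187
  Presentations 97 × 0.12 = 11.64
  Essays 95 × 0.28 = 26.6
  Term paper 98 × 0.33 = 32.34
Sum = 91.117
91.117 is ≥ 90 and < 93 → A-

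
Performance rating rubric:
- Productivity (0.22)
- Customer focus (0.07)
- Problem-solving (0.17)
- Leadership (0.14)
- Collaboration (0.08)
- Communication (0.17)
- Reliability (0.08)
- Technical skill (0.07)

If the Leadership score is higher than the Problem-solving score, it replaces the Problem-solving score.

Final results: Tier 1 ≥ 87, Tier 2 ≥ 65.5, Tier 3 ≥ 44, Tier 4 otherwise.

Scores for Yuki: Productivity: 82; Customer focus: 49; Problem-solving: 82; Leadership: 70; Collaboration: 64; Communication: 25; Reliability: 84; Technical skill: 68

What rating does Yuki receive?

Leadership (70) ≤ Problem-solving (82), so Problem-solving stays at 82.
Weighted total:
  Productivity 82 × 0.22 = 18.04
  Customer focus 49 × 0.07 = 3.43
  Problem-solving 82 × 0.17 = 13.94
  Leadership 70 × 0.14 = 9.8
  Collaboration 64 × 0.08 = 5.12
  Communication 25 × 0.17 = 4.25
  Reliability 84 × 0.08 = 6.72
  Technical skill 68 × 0.07 = 4.76
Sum = 66.06
66.06 is ≥ 65.5 and < 87 → Tier 2

Tier 2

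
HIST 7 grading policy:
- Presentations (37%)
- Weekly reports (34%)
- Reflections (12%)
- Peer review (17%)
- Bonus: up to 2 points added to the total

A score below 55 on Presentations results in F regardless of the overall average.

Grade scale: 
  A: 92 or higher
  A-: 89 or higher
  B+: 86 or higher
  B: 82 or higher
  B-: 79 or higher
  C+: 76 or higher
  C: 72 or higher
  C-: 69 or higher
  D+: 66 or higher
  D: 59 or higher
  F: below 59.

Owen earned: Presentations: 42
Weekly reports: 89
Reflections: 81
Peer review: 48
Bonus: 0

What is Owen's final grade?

F

Presentations score 42 < 55: minimum not met.
Weighted total:
  Presentations 42 × 0.37 = 15.54
  Weekly reports 89 × 0.34 = 30.26
  Reflections 81 × 0.12 = 9.72
  Peer review 48 × 0.17 = 8.16
Sum = 63.68
Bonus: 63.68 + 0 = 63.68
Because the Presentations minimum was not met, the result is F.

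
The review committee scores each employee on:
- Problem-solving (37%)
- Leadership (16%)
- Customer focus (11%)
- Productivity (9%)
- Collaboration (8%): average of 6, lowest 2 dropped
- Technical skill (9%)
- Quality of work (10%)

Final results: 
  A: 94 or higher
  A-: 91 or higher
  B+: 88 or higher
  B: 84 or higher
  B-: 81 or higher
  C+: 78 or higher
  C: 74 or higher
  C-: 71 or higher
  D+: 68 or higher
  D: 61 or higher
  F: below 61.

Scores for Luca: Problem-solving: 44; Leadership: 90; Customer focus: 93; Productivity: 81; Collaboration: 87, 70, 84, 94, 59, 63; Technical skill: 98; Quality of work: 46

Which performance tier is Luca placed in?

Collaboration: drop 59, 63 → average of remaining 4 = 335/4 = 83.75
Weighted total:
  Problem-solving 44 × 0.37 = 16.28
  Leadership 90 × 0.16 = 14.4
  Customer focus 93 × 0.11 = 10.23
  Productivity 81 × 0.09 = 7.29
  Collaboration 83.75 × 0.08 = 6.7
  Technical skill 98 × 0.09 = 8.82
  Quality of work 46 × 0.1 = 4.6
Sum = 68.32
68.32 is ≥ 68 and < 71 → D+

D+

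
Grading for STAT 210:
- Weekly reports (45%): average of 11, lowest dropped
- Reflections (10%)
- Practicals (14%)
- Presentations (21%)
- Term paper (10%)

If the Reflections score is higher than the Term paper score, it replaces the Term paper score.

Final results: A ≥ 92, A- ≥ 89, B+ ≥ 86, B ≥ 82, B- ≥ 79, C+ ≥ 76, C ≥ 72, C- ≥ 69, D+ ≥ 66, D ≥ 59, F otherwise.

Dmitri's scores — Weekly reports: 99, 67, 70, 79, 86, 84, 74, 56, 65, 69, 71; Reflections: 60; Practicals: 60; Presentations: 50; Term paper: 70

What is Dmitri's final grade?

D+

Weekly reports: drop 56 → average of remaining 10 = 764/10 = 76.4
Reflections (60) ≤ Term paper (70), so Term paper stays at 70.
Weighted total:
  Weekly reports 76.4 × 0.45 = 34.38
  Reflections 60 × 0.1 = 6
  Practicals 60 × 0.14 = 8.4
  Presentations 50 × 0.21 = 10.5
  Term paper 70 × 0.1 = 7
Sum = 66.28
66.28 is ≥ 66 and < 69 → D+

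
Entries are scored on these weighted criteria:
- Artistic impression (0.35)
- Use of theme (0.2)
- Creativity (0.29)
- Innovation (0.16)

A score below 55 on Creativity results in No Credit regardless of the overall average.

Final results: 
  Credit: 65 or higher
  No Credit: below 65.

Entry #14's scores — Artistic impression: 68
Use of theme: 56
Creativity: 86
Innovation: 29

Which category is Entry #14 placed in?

No Credit

Creativity score 86 ≥ 55: minimum met.
Weighted total:
  Artistic impression 68 × 0.35 = 23.8
  Use of theme 56 × 0.2 = 11.2
  Creativity 86 × 0.29 = 24.94
  Innovation 29 × 0.16 = 4.64
Sum = 64.58
64.58 < 65 → No Credit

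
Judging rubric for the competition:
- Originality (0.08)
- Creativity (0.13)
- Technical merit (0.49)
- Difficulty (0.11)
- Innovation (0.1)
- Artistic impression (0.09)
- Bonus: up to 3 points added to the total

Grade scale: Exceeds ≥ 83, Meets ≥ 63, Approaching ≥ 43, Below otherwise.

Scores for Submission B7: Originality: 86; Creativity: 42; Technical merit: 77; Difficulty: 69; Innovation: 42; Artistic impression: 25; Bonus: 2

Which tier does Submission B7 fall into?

Weighted total:
  Originality 86 × 0.08 = 6.88
  Creativity 42 × 0.13 = 5.46
  Technical merit 77 × 0.49 = 37.73
  Difficulty 69 × 0.11 = 7.59
  Innovation 42 × 0.1 = 4.2
  Artistic impression 25 × 0.09 = 2.25
Sum = 64.11
Bonus: 64.11 + 2 = 66.11
66.11 is ≥ 63 and < 83 → Meets

Meets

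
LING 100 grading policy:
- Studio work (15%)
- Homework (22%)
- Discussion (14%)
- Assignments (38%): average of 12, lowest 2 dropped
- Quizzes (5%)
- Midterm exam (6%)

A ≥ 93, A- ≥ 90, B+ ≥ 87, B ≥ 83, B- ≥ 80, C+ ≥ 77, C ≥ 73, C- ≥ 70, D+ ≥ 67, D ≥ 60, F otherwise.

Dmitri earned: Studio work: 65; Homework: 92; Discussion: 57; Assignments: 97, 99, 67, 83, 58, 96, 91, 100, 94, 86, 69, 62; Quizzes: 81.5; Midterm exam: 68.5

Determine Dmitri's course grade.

C+

Assignments: drop 58, 62 → average of remaining 10 = 882/10 = 88.2
Weighted total:
  Studio work 65 × 0.15 = 9.75
  Homework 92 × 0.22 = 20.24
  Discussion 57 × 0.14 = 7.98
  Assignments 88.2 × 0.38 = 33.516
  Quizzes 81.5 × 0.05 = 4.075
  Midterm exam 68.5 × 0.06 = 4.11
Sum = 79.671
79.671 is ≥ 77 and < 80 → C+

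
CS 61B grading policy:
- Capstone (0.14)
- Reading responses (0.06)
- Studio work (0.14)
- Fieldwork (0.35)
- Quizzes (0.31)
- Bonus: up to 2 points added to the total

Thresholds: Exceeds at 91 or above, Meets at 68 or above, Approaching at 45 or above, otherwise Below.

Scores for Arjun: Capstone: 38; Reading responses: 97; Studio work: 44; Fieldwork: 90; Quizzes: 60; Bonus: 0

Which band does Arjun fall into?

Approaching

Weighted total:
  Capstone 38 × 0.14 = 5.32
  Reading responses 97 × 0.06 = 5.82
  Studio work 44 × 0.14 = 6.16
  Fieldwork 90 × 0.35 = 31.5
  Quizzes 60 × 0.31 = 18.6
Sum = 67.4
Bonus: 67.4 + 0 = 67.4
67.4 is ≥ 45 and < 68 → Approaching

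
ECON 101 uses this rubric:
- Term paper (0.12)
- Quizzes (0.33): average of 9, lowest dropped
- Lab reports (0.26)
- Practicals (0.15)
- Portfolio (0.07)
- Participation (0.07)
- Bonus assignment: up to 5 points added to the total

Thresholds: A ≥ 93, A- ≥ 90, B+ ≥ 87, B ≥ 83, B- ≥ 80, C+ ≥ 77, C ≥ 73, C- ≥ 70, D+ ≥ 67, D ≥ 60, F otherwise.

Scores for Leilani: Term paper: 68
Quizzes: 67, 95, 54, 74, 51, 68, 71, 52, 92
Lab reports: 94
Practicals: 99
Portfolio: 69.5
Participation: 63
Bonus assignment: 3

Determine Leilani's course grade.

B

Quizzes: drop 51 → average of remaining 8 = 573/8 = 71.625
Weighted total:
  Term paper 68 × 0.12 = 8.16
  Quizzes 71.625 × 0.33 = 23.63625
  Lab reports 94 × 0.26 = 24.44
  Practicals 99 × 0.15 = 14.85
  Portfolio 69.5 × 0.07 = 4.865
  Participation 63 × 0.07 = 4.41
Sum = 80.36125
Bonus assignment: 80.36125 + 3 = 83.36125
83.36125 is ≥ 83 and < 87 → B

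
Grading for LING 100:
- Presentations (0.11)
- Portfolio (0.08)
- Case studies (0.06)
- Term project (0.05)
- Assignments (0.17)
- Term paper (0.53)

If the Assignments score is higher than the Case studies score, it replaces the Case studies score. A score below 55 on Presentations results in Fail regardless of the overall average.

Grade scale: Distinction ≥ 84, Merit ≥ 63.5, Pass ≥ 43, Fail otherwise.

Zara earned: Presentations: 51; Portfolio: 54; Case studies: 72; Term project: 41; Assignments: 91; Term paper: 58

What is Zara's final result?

Fail

Assignments (91) > Case studies (72), so Case studies counts as 91.
Presentations score 51 < 55: minimum not met.
Weighted total:
  Presentations 51 × 0.11 = 5.61
  Portfolio 54 × 0.08 = 4.32
  Case studies 91 × 0.06 = 5.46
  Term project 41 × 0.05 = 2.05
  Assignments 91 × 0.17 = 15.47
  Term paper 58 × 0.53 = 30.74
Sum = 63.65
Because the Presentations minimum was not met, the result is Fail.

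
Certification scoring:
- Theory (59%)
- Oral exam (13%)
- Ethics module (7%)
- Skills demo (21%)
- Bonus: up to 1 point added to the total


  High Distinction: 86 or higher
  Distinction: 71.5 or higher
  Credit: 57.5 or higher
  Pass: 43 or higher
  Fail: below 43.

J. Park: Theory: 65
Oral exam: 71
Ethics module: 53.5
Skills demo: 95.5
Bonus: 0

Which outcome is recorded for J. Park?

Credit

Weighted total:
  Theory 65 × 0.59 = 38.35
  Oral exam 71 × 0.13 = 9.23
  Ethics module 53.5 × 0.07 = 3.745
  Skills demo 95.5 × 0.21 = 20.055
Sum = 71.38
Bonus: 71.38 + 0 = 71.38
71.38 is ≥ 57.5 and < 71.5 → Credit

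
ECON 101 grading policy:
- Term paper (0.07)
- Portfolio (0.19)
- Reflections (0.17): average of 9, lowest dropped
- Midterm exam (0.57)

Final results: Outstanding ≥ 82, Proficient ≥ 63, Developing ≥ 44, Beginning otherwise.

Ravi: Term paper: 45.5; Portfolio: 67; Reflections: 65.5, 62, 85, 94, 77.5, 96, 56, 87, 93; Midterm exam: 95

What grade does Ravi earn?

Outstanding

Reflections: drop 56 → average of remaining 8 = 660/8 = 82.5
Weighted total:
  Term paper 45.5 × 0.07 = 3.185
  Portfolio 67 × 0.19 = 12.73
  Reflections 82.5 × 0.17 = 14.025
  Midterm exam 95 × 0.57 = 54.15
Sum = 84.09
84.09 ≥ 82 → Outstanding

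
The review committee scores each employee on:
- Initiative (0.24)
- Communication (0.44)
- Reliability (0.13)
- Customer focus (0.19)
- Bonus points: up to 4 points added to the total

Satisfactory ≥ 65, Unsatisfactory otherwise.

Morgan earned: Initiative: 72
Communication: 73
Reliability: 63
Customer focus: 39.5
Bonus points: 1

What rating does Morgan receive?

Satisfactory

Weighted total:
  Initiative 72 × 0.24 = 17.28
  Communication 73 × 0.44 = 32.12
  Reliability 63 × 0.13 = 8.19
  Customer focus 39.5 × 0.19 = 7.505
Sum = 65.095
Bonus points: 65.095 + 1 = 66.095
66.095 ≥ 65 → Satisfactory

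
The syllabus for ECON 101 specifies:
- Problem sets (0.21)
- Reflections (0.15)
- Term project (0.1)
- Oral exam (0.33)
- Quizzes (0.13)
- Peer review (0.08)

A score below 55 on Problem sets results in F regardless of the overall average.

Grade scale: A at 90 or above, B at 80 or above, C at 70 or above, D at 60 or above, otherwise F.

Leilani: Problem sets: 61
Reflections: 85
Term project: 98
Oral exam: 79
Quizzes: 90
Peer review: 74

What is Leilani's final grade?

C

Problem sets score 61 ≥ 55: minimum met.
Weighted total:
  Problem sets 61 × 0.21 = 12.81
  Reflections 85 × 0.15 = 12.75
  Term project 98 × 0.1 = 9.8
  Oral exam 79 × 0.33 = 26.07
  Quizzes 90 × 0.13 = 11.7
  Peer review 74 × 0.08 = 5.92
Sum = 79.05
79.05 is ≥ 70 and < 80 → C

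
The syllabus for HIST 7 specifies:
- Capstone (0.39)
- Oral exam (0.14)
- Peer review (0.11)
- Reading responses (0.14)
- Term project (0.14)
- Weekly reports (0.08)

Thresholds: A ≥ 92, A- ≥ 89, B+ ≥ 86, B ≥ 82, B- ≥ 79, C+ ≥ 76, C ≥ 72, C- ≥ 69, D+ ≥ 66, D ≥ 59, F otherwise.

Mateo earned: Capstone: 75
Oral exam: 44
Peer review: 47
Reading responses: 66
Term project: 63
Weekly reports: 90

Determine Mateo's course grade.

Weighted total:
  Capstone 75 × 0.39 = 29.25
  Oral exam 44 × 0.14 = 6.16
  Peer review 47 × 0.11 = 5.17
  Reading responses 66 × 0.14 = 9.24
  Term project 63 × 0.14 = 8.82
  Weekly reports 90 × 0.08 = 7.2
Sum = 65.84
65.84 is ≥ 59 and < 66 → D

D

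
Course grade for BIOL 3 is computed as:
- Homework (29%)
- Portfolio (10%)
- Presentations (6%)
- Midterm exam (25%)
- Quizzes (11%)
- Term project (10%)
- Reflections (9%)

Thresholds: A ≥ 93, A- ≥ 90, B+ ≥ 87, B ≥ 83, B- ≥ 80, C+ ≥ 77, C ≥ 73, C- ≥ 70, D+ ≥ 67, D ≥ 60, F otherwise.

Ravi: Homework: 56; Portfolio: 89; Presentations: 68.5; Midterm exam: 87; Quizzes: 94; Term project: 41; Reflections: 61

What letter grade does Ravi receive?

Weighted total:
  Homework 56 × 0.29 = 16.24
  Portfolio 89 × 0.1 = 8.9
  Presentations 68.5 × 0.06 = 4.11
  Midterm exam 87 × 0.25 = 21.75
  Quizzes 94 × 0.11 = 10.34
  Term project 41 × 0.1 = 4.1
  Reflections 61 × 0.09 = 5.49
Sum = 70.93
70.93 is ≥ 70 and < 73 → C-

C-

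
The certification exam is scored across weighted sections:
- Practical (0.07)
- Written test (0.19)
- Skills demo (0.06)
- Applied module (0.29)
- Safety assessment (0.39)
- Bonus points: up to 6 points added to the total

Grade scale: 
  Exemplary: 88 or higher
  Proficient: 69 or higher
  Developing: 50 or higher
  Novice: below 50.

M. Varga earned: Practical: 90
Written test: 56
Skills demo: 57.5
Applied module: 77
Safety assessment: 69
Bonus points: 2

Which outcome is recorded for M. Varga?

Weighted total:
  Practical 90 × 0.07 = 6.3
  Written test 56 × 0.19 = 10.64
  Skills demo 57.5 × 0.06 = 3.45
  Applied module 77 × 0.29 = 22.33
  Safety assessment 69 × 0.39 = 26.91
Sum = 69.63
Bonus points: 69.63 + 2 = 71.63
71.63 is ≥ 69 and < 88 → Proficient

Proficient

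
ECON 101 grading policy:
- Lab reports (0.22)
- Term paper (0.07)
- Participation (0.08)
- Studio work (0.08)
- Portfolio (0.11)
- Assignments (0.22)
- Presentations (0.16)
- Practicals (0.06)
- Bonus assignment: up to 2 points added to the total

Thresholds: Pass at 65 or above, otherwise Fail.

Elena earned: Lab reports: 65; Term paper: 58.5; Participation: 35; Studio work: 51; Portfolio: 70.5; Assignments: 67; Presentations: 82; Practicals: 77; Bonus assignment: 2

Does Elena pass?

Pass

Weighted total:
  Lab reports 65 × 0.22 = 14.3
  Term paper 58.5 × 0.07 = 4.095
  Participation 35 × 0.08 = 2.8
  Studio work 51 × 0.08 = 4.08
  Portfolio 70.5 × 0.11 = 7.755
  Assignments 67 × 0.22 = 14.74
  Presentations 82 × 0.16 = 13.12
  Practicals 77 × 0.06 = 4.62
Sum = 65.51
Bonus assignment: 65.51 + 2 = 67.51
67.51 ≥ 65 → Pass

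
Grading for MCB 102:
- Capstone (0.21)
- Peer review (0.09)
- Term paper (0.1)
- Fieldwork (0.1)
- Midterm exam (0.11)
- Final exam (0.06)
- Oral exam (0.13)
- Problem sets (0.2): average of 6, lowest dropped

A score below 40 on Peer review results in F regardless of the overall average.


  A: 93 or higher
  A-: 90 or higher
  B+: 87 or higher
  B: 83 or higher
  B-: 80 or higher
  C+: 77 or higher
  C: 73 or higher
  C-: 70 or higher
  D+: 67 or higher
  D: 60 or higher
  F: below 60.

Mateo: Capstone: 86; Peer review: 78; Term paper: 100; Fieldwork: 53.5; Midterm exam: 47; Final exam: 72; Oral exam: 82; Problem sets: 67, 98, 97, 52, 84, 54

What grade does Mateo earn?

Problem sets: drop 52 → average of remaining 5 = 400/5 = 80
Peer review score 78 ≥ 40: minimum met.
Weighted total:
  Capstone 86 × 0.21 = 18.06
  Peer review 78 × 0.09 = 7.02
  Term paper 100 × 0.1 = 10
  Fieldwork 53.5 × 0.1 = 5.35
  Midterm exam 47 × 0.11 = 5.17
  Final exam 72 × 0.06 = 4.32
  Oral exam 82 × 0.13 = 10.66
  Problem sets 80 × 0.2 = 16
Sum = 76.58
76.58 is ≥ 73 and < 77 → C

C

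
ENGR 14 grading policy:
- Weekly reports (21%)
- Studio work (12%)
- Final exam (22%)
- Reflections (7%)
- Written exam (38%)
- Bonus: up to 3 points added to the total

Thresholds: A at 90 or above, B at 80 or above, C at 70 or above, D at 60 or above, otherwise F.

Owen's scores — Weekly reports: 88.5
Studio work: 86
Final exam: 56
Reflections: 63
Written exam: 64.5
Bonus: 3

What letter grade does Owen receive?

C

Weighted total:
  Weekly reports 88.5 × 0.21 = 18.585
  Studio work 86 × 0.12 = 10.32
  Final exam 56 × 0.22 = 12.32
  Reflections 63 × 0.07 = 4.41
  Written exam 64.5 × 0.38 = 24.51
Sum = 70.145
Bonus: 70.145 + 3 = 73.145
73.145 is ≥ 70 and < 80 → C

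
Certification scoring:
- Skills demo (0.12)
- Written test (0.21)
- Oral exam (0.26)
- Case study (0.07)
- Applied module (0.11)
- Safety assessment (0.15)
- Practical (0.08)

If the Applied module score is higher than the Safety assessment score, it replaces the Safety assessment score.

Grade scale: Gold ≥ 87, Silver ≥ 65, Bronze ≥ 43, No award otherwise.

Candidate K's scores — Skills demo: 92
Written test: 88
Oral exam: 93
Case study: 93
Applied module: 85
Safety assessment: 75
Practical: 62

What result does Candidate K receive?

Applied module (85) > Safety assessment (75), so Safety assessment counts as 85.
Weighted total:
  Skills demo 92 × 0.12 = 11.04
  Written test 88 × 0.21 = 18.48
  Oral exam 93 × 0.26 = 24.18
  Case study 93 × 0.07 = 6.51
  Applied module 85 × 0.11 = 9.35
  Safety assessment 85 × 0.15 = 12.75
  Practical 62 × 0.08 = 4.96
Sum = 87.27
87.27 ≥ 87 → Gold

Gold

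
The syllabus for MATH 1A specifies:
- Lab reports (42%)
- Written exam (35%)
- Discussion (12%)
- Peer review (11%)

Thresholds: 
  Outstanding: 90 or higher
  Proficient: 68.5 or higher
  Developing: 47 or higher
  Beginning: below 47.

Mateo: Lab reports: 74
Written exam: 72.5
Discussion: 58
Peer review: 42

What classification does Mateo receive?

Developing

Weighted total:
  Lab reports 74 × 0.42 = 31.08
  Written exam 72.5 × 0.35 = 25.375
  Discussion 58 × 0.12 = 6.96
  Peer review 42 × 0.11 = 4.62
Sum = 68.035
68.035 is ≥ 47 and < 68.5 → Developing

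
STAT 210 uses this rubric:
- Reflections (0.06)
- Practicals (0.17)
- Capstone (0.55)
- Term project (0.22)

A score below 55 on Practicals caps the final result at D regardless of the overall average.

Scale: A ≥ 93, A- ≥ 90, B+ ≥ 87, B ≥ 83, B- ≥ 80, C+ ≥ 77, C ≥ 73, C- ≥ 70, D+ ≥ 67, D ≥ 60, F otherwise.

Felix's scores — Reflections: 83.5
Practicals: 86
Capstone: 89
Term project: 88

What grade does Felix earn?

B+

Practicals score 86 ≥ 55: minimum met.
Weighted total:
  Reflections 83.5 × 0.06 = 5.01
  Practicals 86 × 0.17 = 14.62
  Capstone 89 × 0.55 = 48.95
  Term project 88 × 0.22 = 19.36
Sum = 87.94
87.94 is ≥ 87 and < 90 → B+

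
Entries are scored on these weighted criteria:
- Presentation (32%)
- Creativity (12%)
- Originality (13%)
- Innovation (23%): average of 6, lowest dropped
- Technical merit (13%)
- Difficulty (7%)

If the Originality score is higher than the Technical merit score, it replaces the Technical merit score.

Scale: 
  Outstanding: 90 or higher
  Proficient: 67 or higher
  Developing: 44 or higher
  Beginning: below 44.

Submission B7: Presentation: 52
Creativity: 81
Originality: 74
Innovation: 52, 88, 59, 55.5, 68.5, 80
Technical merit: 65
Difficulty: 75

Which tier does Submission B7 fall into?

Developing

Innovation: drop 52 → average of remaining 5 = 351/5 = 70.2
Originality (74) > Technical merit (65), so Technical merit counts as 74.
Weighted total:
  Presentation 52 × 0.32 = 16.64
  Creativity 81 × 0.12 = 9.72
  Originality 74 × 0.13 = 9.62
  Innovation 70.2 × 0.23 = 16.146
  Technical merit 74 × 0.13 = 9.62
  Difficulty 75 × 0.07 = 5.25
Sum = 66.996
66.996 is ≥ 44 and < 67 → Developing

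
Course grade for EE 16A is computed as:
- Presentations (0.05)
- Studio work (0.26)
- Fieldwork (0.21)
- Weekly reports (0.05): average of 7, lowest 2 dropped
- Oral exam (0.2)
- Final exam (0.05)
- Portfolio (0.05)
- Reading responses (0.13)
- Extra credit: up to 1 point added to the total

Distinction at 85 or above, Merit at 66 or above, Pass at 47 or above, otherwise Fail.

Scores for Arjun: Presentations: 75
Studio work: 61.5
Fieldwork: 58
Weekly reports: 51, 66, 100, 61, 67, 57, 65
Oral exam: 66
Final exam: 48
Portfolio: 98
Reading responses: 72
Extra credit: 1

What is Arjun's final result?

Weekly reports: drop 51, 57 → average of remaining 5 = 359/5 = 71.8
Weighted total:
  Presentations 75 × 0.05 = 3.75
  Studio work 61.5 × 0.26 = 15.99
  Fieldwork 58 × 0.21 = 12.18
  Weekly reports 71.8 × 0.05 = 3.59
  Oral exam 66 × 0.2 = 13.2
  Final exam 48 × 0.05 = 2.4
  Portfolio 98 × 0.05 = 4.9
  Reading responses 72 × 0.13 = 9.36
Sum = 65.37
Extra credit: 65.37 + 1 = 66.37
66.37 is ≥ 66 and < 85 → Merit

Merit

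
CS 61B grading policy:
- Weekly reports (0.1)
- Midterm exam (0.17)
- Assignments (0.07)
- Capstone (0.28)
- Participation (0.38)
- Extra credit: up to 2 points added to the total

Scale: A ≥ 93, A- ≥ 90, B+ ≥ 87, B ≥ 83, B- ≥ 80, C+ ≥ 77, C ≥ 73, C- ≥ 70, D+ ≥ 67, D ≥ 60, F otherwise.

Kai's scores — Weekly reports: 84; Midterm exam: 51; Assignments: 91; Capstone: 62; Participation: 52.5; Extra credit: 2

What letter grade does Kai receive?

D

Weighted total:
  Weekly reports 84 × 0.1 = 8.4
  Midterm exam 51 × 0.17 = 8.67
  Assignments 91 × 0.07 = 6.37
  Capstone 62 × 0.28 = 17.36
  Participation 52.5 × 0.38 = 19.95
Sum = 60.75
Extra credit: 60.75 + 2 = 62.75
62.75 is ≥ 60 and < 67 → D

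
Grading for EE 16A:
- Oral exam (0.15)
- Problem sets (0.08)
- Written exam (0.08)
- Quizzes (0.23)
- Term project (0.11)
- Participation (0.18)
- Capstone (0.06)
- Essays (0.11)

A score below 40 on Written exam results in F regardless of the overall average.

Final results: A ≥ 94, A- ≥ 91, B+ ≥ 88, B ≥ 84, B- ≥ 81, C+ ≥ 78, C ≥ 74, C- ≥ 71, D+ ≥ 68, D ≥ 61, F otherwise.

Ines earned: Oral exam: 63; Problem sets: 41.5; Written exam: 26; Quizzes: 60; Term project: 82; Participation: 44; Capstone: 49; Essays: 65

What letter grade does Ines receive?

Written exam score 26 < 40: minimum not met.
Weighted total:
  Oral exam 63 × 0.15 = 9.45
  Problem sets 41.5 × 0.08 = 3.32
  Written exam 26 × 0.08 = 2.08
  Quizzes 60 × 0.23 = 13.8
  Term project 82 × 0.11 = 9.02
  Participation 44 × 0.18 = 7.92
  Capstone 49 × 0.06 = 2.94
  Essays 65 × 0.11 = 7.15
Sum = 55.68
Because the Written exam minimum was not met, the result is F.

F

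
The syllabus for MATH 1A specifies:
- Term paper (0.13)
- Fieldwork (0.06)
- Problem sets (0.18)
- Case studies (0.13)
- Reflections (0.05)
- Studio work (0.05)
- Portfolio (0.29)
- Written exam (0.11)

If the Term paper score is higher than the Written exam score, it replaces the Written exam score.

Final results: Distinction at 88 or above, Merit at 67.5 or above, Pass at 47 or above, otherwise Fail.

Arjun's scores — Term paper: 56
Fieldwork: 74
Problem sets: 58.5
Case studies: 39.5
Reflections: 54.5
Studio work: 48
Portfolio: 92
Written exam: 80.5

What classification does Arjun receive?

Term paper (56) ≤ Written exam (80.5), so Written exam stays at 80.5.
Weighted total:
  Term paper 56 × 0.13 = 7.28
  Fieldwork 74 × 0.06 = 4.44
  Problem sets 58.5 × 0.18 = 10.53
  Case studies 39.5 × 0.13 = 5.135
  Reflections 54.5 × 0.05 = 2.725
  Studio work 48 × 0.05 = 2.4
  Portfolio 92 × 0.29 = 26.68
  Written exam 80.5 × 0.11 = 8.855
Sum = 68.045
68.045 is ≥ 67.5 and < 88 → Merit

Merit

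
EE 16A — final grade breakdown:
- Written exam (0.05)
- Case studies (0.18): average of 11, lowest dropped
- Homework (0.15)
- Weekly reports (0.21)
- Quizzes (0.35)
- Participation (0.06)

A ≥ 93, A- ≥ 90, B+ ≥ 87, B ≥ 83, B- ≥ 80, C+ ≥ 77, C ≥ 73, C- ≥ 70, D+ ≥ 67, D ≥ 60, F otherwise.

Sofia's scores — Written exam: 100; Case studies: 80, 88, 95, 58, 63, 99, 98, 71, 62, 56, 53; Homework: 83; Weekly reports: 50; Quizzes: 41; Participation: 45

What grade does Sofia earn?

F

Case studies: drop 53 → average of remaining 10 = 770/10 = 77
Weighted total:
  Written exam 100 × 0.05 = 5
  Case studies 77 × 0.18 = 13.86
  Homework 83 × 0.15 = 12.45
  Weekly reports 50 × 0.21 = 10.5
  Quizzes 41 × 0.35 = 14.35
  Participation 45 × 0.06 = 2.7
Sum = 58.86
58.86 < 60 → F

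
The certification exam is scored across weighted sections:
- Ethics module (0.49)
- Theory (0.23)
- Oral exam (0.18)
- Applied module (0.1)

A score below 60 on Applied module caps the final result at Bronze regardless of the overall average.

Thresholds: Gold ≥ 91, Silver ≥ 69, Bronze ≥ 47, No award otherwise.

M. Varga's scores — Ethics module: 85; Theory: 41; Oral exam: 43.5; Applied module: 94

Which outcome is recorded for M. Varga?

Applied module score 94 ≥ 60: minimum met.
Weighted total:
  Ethics module 85 × 0.49 = 41.65
  Theory 41 × 0.23 = 9.43
  Oral exam 43.5 × 0.18 = 7.83
  Applied module 94 × 0.1 = 9.4
Sum = 68.31
68.31 is ≥ 47 and < 69 → Bronze

Bronze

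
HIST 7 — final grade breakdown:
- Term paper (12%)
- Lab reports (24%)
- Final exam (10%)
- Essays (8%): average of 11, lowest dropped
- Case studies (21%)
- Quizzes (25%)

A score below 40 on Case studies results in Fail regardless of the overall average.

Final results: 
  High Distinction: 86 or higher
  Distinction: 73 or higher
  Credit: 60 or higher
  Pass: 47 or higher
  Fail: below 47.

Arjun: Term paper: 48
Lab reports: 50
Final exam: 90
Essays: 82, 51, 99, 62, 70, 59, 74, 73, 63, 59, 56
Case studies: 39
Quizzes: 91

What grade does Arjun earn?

Fail

Essays: drop 51 → average of remaining 10 = 697/10 = 69.7
Case studies score 39 < 40: minimum not met.
Weighted total:
  Term paper 48 × 0.12 = 5.76
  Lab reports 50 × 0.24 = 12
  Final exam 90 × 0.1 = 9
  Essays 69.7 × 0.08 = 5.576
  Case studies 39 × 0.21 = 8.19
  Quizzes 91 × 0.25 = 22.75
Sum = 63.276
Because the Case studies minimum was not met, the result is Fail.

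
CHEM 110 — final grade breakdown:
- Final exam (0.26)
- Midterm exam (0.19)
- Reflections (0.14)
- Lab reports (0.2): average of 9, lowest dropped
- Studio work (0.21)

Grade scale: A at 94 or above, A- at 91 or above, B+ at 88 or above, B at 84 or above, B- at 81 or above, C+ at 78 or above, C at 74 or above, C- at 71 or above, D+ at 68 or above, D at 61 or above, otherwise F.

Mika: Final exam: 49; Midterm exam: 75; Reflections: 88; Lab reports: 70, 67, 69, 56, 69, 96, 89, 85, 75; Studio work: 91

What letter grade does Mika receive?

C-

Lab reports: drop 56 → average of remaining 8 = 620/8 = 77.5
Weighted total:
  Final exam 49 × 0.26 = 12.74
  Midterm exam 75 × 0.19 = 14.25
  Reflections 88 × 0.14 = 12.32
  Lab reports 77.5 × 0.2 = 15.5
  Studio work 91 × 0.21 = 19.11
Sum = 73.92
73.92 is ≥ 71 and < 74 → C-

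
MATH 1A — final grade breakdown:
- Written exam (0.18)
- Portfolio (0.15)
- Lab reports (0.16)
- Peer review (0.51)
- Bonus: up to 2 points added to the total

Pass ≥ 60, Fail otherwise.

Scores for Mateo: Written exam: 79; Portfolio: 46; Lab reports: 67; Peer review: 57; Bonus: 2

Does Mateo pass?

Pass

Weighted total:
  Written exam 79 × 0.18 = 14.22
  Portfolio 46 × 0.15 = 6.9
  Lab reports 67 × 0.16 = 10.72
  Peer review 57 × 0.51 = 29.07
Sum = 60.91
Bonus: 60.91 + 2 = 62.91
62.91 ≥ 60 → Pass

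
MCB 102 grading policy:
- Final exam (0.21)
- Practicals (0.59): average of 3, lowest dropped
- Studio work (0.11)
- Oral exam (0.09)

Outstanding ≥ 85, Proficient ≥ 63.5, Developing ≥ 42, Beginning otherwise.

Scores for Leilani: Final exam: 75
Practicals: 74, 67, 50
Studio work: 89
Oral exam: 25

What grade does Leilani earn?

Practicals: drop 50 → average of remaining 2 = 141/2 = 70.5
Weighted total:
  Final exam 75 × 0.21 = 15.75
  Practicals 70.5 × 0.59 = 41.595
  Studio work 89 × 0.11 = 9.79
  Oral exam 25 × 0.09 = 2.25
Sum = 69.385
69.385 is ≥ 63.5 and < 85 → Proficient

Proficient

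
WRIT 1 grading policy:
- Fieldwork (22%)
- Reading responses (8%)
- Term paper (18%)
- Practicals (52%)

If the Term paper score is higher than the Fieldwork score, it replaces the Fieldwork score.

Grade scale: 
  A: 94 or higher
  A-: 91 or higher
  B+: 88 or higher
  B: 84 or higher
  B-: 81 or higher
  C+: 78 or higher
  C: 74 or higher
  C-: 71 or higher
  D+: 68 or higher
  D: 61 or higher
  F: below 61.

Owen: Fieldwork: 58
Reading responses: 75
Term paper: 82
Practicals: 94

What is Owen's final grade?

Term paper (82) > Fieldwork (58), so Fieldwork counts as 82.
Weighted total:
  Fieldwork 82 × 0.22 = 18.04
  Reading responses 75 × 0.08 = 6
  Term paper 82 × 0.18 = 14.76
  Practicals 94 × 0.52 = 48.88
Sum = 87.68
87.68 is ≥ 84 and < 88 → B

B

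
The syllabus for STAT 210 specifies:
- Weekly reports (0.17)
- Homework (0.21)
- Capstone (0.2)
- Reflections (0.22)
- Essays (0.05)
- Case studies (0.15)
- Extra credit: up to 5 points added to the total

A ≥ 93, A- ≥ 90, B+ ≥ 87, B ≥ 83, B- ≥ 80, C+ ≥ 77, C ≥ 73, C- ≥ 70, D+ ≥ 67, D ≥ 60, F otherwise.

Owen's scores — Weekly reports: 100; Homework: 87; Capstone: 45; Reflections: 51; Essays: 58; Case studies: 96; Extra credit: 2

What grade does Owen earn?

Weighted total:
  Weekly reports 100 × 0.17 = 17
  Homework 87 × 0.21 = 18.27
  Capstone 45 × 0.2 = 9
  Reflections 51 × 0.22 = 11.22
  Essays 58 × 0.05 = 2.9
  Case studies 96 × 0.15 = 14.4
Sum = 72.79
Extra credit: 72.79 + 2 = 74.79
74.79 is ≥ 73 and < 77 → C

C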